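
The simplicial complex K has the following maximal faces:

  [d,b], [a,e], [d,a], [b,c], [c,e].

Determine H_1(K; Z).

K has 5 vertices, 5 edges.
rank ∂_1 = 4, rank ∂_2 = 0 ⇒ b_1 = 5 − 4 − 0 = 1. So H_1 = Z.

H_1 ≅ Z.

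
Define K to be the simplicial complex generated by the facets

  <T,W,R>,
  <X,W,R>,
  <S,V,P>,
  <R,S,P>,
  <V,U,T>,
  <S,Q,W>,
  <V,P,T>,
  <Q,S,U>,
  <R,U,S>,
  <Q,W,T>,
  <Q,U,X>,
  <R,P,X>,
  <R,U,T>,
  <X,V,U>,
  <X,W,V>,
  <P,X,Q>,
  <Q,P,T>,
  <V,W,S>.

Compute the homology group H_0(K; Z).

H_0 = Z.

Fix the vertex order P < Q < R < S < T < U < V < W < X and write every simplex with vertices in increasing order. Then dim K = 2 and the simplices of K are:

  0-simplices (9): P, Q, R, S, T, U, V, W, X
  1-simplices (27): PQ, PR, PS, PT, PV, PX, QS, QT, QU, QW, QX, RS, RT, RU, RW, RX, SU, SV, SW, TU, TV, TW, UV, UX, VW, VX, WX
  2-simplices (18): PQT, PQX, PRS, PRX, PSV, PTV, QSU, QSW, QTW, QUX, RSU, RTU, RTW, RWX, SVW, TUV, UVX, VWX

giving chain groups C_0 ≅ Z^9, C_1 ≅ Z^27, C_2 ≅ Z^18.

The boundary map ∂_1: C_1 → C_0 is given by ∂[p,q] = [q] − [p]. For instance
  ∂PS = S − P.
The resulting 9×27 matrix has rank 8, and its Smith normal form has invariant factors (1,1,1,1,1,1,1,1).

The boundary map ∂_2: C_2 → C_1 sends each 2-simplex [p,q,r] to [q,r] − [p,r] + [p,q]. For instance
  ∂QTW = TW − QW + QT,
  ∂RTW = TW − RW + RT.
The resulting 27×18 matrix has rank 17, and its Smith normal form has invariant factors (1,1,1,1,1,1,1,1,1,1,1,1,1,1,1,1,1).

Reading off H_k = ker ∂_k / im ∂_{k+1}:

  H_0: rank C_0 − rank ∂_1 = 9 − 8 = 1, and the invariant factors of ∂_1 are all 1, so H_0 = Z.

(K is a triangulation of the torus T^2.)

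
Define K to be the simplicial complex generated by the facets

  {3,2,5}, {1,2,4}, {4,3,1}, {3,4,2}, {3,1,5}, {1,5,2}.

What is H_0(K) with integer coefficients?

Order the vertices as 1 < 2 < 3 < 4 < 5. Listing each simplex with vertices in this order, K has dimension 2 with simplices:

  0-simplices (5): [1], [2], [3], [4], [5]
  1-simplices (9): [1,2], [1,3], [1,4], [1,5], [2,3], [2,4], [2,5], [3,4], [3,5]
  2-simplices (6): [1,2,4], [1,2,5], [1,3,4], [1,3,5], [2,3,4], [2,3,5]

giving chain groups C_0 ≅ Z^5, C_1 ≅ Z^9, C_2 ≅ Z^6.

Boundary ∂_1: C_1 → C_0 is given by ∂[p,q] = [q] − [p]. For instance
  ∂[2,3] = [3] − [2].
This gives a 5×9 integer matrix of rank 4; reducing to Smith normal form yields diagonal entries (1,1,1,1).

Boundary ∂_2: C_2 → C_1 sends each 2-simplex [p,q,r] to [q,r] − [p,r] + [p,q]. For instance
  ∂[1,2,5] = [2,5] − [1,5] + [1,2],
  ∂[2,3,5] = [3,5] − [2,5] + [2,3].
The 9×6 boundary matrix has rank 5 and Smith normal form diag(1,1,1,1,1).

Computing H_k = (kernel of ∂_k) / (image of ∂_{k+1}):

  H_0: rank C_0 − rank ∂_1 = 5 − 4 = 1, and the invariant factors of ∂_1 are all 1, so H_0 = Z.

H_0 = Z.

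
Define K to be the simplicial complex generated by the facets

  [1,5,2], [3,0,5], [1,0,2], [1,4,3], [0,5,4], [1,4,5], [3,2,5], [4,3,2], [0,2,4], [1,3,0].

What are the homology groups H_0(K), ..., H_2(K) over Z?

Order the vertices as 0 < 1 < 2 < 3 < 4 < 5. Listing each simplex with vertices in this order, K has dimension 2 with simplices:

  0-simplices (6): [0], [1], [2], [3], [4], [5]
  1-simplices (15): [0,1], [0,2], [0,3], [0,4], [0,5], [1,2], [1,3], [1,4], [1,5], [2,3], [2,4], [2,5], [3,4], [3,5], [4,5]
  2-simplices (10): [0,1,2], [0,1,3], [0,2,4], [0,3,5], [0,4,5], [1,2,5], [1,3,4], [1,4,5], [2,3,4], [2,3,5]

giving chain groups C_0 ≅ Z^6, C_1 ≅ Z^15, C_2 ≅ Z^10.

∂_1: C_1 → C_0 sends each edge [p,q] (with p < q) to q − p.
The 6×15 boundary matrix has rank 5 and Smith normal form diag(1,1,1,1,1).

∂_2: C_2 → C_1 acts by ∂[p,q,r] = [q,r] − [p,r] + [p,q]. For instance
  ∂[0,1,2] = [1,2] − [0,2] + [0,1],
  ∂[2,3,5] = [3,5] − [2,5] + [2,3].
The 15×10 boundary matrix has rank 10 and Smith normal form diag(1,1,1,1,1,1,1,1,1,2).

Computing H_k = (kernel of ∂_k) / (image of ∂_{k+1}):

  H_0: rank C_0 − rank ∂_1 = 6 − 5 = 1, and the invariant factors of ∂_1 are all 1, so H_0 ≅ Z.
  H_1: rank ker ∂_1 − rank ∂_2 = (15 − 5) − 10 = 0, and ∂_2 has invariant factor 2 > 1, so H_1 ≅ Z/2.
  H_2: rank ker ∂_2 − rank ∂_3 = (10 − 10) − 0 = 0, and there is no ∂_3, so H_2 ≅ 0.

H_0 ≅ Z,  H_1 ≅ Z/2,  H_2 = 0.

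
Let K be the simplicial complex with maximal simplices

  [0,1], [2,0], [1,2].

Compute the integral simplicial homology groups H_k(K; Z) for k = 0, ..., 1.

Take the total order 0 < 1 < 2 on the vertex set. Then K (dimension 1) consists of the simplices:

  0-simplices (3): [0], [1], [2]
  1-simplices (3): [0,1], [0,2], [1,2]

Hence C_0 ≅ Z^3, C_1 ≅ Z^3.

The boundary map ∂_1: C_1 → C_0 sends each edge [p,q] (with p < q) to q − p. For instance
  ∂[1,2] = [2] − [1].
This gives a 3×3 integer matrix of rank 2; reducing to Smith normal form yields diagonal entries (1,1).

Reading off H_k = ker ∂_k / im ∂_{k+1}:

  H_0: rank C_0 − rank ∂_1 = 3 − 2 = 1, and the invariant factors of ∂_1 are all 1, so H_0 = Z.
  H_1: rank ker ∂_1 − rank ∂_2 = (3 − 2) − 0 = 1, and there is no ∂_2, so H_1 = Z.

As a check, the Euler characteristic is 3 − 3 = 0, which agrees with 1 − 1 = 0.

H_0 ≅ Z,  H_1 ≅ Z.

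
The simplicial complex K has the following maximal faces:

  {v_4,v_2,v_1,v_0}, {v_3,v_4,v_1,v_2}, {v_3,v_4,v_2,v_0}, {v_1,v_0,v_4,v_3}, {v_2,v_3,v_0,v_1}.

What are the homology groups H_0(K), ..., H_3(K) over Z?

Take the total order v_0 < v_1 < v_2 < v_3 < v_4 on the vertex set. Then K (dimension 3) consists of the simplices:

  0-simplices (5): [v_0], [v_1], [v_2], [v_3], [v_4]
  1-simplices (10): [v_0,v_1], [v_0,v_2], [v_0,v_3], [v_0,v_4], [v_1,v_2], [v_1,v_3], [v_1,v_4], [v_2,v_3], [v_2,v_4], [v_3,v_4]
  2-simplices (10): [v_0,v_1,v_2], [v_0,v_1,v_3], [v_0,v_1,v_4], [v_0,v_2,v_3], [v_0,v_2,v_4], [v_0,v_3,v_4], [v_1,v_2,v_3], [v_1,v_2,v_4], [v_1,v_3,v_4], [v_2,v_3,v_4]
  3-simplices (5): [v_0,v_1,v_2,v_3], [v_0,v_1,v_2,v_4], [v_0,v_1,v_3,v_4], [v_0,v_2,v_3,v_4], [v_1,v_2,v_3,v_4]

so the chain groups are C_0 ≅ Z^5, C_1 ≅ Z^10, C_2 ≅ Z^10, C_3 ≅ Z^5.

Boundary ∂_1: C_1 → C_0 sends each edge [p,q] (with p < q) to q − p. For instance
  ∂[v_0,v_2] = [v_2] − [v_0].
This gives a 5×10 integer matrix of rank 4; reducing to Smith normal form yields diagonal entries (1,1,1,1).

∂_2: C_2 → C_1 sends each 2-simplex [p,q,r] to [q,r] − [p,r] + [p,q]. For instance
  ∂[v_1,v_2,v_4] = [v_2,v_4] − [v_1,v_4] + [v_1,v_2],
  ∂[v_0,v_1,v_3] = [v_1,v_3] − [v_0,v_3] + [v_0,v_1].
The resulting 10×10 matrix has rank 6, and its Smith normal form has invariant factors (1,1,1,1,1,1).

∂_3: C_3 → C_2 sends each 3-simplex σ to the alternating sum Σ_i (−1)^i (σ with its i-th vertex removed). For instance
  ∂[v_1,v_2,v_3,v_4] = [v_2,v_3,v_4] − [v_1,v_3,v_4] + [v_1,v_2,v_4] − [v_1,v_2,v_3],
  ∂[v_0,v_1,v_2,v_3] = [v_1,v_2,v_3] − [v_0,v_2,v_3] + [v_0,v_1,v_3] − [v_0,v_1,v_2].
As a 10×5 matrix over Z this has rank 4, with invariant factors (1,1,1,1).

Now H_k = ker ∂_k / im ∂_{k+1}, so:

  H_0: rank C_0 − rank ∂_1 = 5 − 4 = 1, and the invariant factors of ∂_1 are all 1, so H_0 ≅ Z.
  H_1: rank ker ∂_1 − rank ∂_2 = (10 − 4) − 6 = 0, and the invariant factors of ∂_2 are all 1, so H_1 ≅ 0.
  H_2: rank ker ∂_2 − rank ∂_3 = (10 − 6) − 4 = 0, and the invariant factors of ∂_3 are all 1, so H_2 ≅ 0.
  H_3: rank ker ∂_3 − rank ∂_4 = (5 − 4) − 0 = 1, and there is no ∂_4, so H_3 ≅ Z.

H_0 ≅ Z,  H_1 = 0,  H_2 = 0,  H_3 ≅ Z.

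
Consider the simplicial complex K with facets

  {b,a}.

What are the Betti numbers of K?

b_0 = 1, b_1 = 0.

Take the total order a < b on the vertex set. Then K (dimension 1) consists of the simplices:

  0-simplices (2): a, b
  1-simplices (1): ab

giving chain groups C_0 ≅ Z^2, C_1 ≅ Z^1.

Boundary ∂_1: C_1 → C_0 sends each edge [p,q] (with p < q) to q − p. For instance
  ∂ab = b − a.
This gives a 2×1 integer matrix of rank 1; reducing to Smith normal form yields diagonal entries (1).

From H_k ≅ ker(∂_k) / im(∂_{k+1}) we obtain:

  H_0: rank C_0 − rank ∂_1 = 2 − 1 = 1, and the invariant factors of ∂_1 are all 1, so H_0 = Z.
  H_1: rank ker ∂_1 − rank ∂_2 = (1 − 1) − 0 = 0, and there is no ∂_2, so H_1 = 0.

Hence the Betti numbers are b_0 = 1, b_1 = 0.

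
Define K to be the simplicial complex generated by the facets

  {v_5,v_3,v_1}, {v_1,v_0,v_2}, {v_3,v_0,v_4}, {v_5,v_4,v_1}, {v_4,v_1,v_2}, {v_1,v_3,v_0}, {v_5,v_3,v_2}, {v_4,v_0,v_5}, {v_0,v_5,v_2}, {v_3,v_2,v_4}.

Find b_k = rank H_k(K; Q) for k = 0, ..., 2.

K has 6 vertices, 15 edges, 10 triangles.
rank ∂_0 = 0, rank ∂_1 = 5 ⇒ b_0 = 6 − 0 − 5 = 1; all invariant factors of ∂_1 are 1 so no torsion. So H_0 ≅ Z.
rank ∂_1 = 5, rank ∂_2 = 10 ⇒ b_1 = 15 − 5 − 10 = 0; ∂_2 has invariant factor(s) [2] giving torsion. So H_1 ≅ Z/2Z.
rank ∂_2 = 10, rank ∂_3 = 0 ⇒ b_2 = 10 − 10 − 0 = 0. So H_2 ≅ 0.

b_0 = 1, b_1 = 0, b_2 = 0.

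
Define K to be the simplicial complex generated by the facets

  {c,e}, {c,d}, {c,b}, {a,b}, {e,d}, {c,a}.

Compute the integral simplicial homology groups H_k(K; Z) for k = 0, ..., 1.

Order the vertices as a < b < c < d < e. Listing each simplex with vertices in this order, K has dimension 1 with simplices:

  0-simplices (5): a, b, c, d, e
  1-simplices (6): ab, ac, bc, cd, ce, de

so the chain groups are C_0 ≅ Z^5, C_1 ≅ Z^6.

∂_1: C_1 → C_0 sends each edge [p,q] (with p < q) to q − p.
The 5×6 boundary matrix has rank 4 and Smith normal form diag(1,1,1,1).

Now H_k = ker ∂_k / im ∂_{k+1}, so:

  H_0: rank C_0 − rank ∂_1 = 5 − 4 = 1, and the invariant factors of ∂_1 are all 1, so H_0 ≅ Z.
  H_1: rank ker ∂_1 − rank ∂_2 = (6 − 4) − 0 = 2, and there is no ∂_2, so H_1 ≅ Z^2.

As a check, the Euler characteristic is 5 − 6 = -1, which agrees with 1 − 2 = -1.

H_0 ≅ Z,  H_1 ≅ Z^2.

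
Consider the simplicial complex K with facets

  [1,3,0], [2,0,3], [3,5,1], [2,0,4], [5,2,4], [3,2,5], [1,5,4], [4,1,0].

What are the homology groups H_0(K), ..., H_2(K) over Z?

H_0 ≅ Z,  H_1 = 0,  H_2 ≅ Z.

Order the vertices as 0 < 1 < 2 < 3 < 4 < 5. Listing each simplex with vertices in this order, K has dimension 2 with simplices:

  0-simplices (6): [0], [1], [2], [3], [4], [5]
  1-simplices (12): [0,1], [0,2], [0,3], [0,4], [1,3], [1,4], [1,5], [2,3], [2,4], [2,5], [3,5], [4,5]
  2-simplices (8): [0,1,3], [0,1,4], [0,2,3], [0,2,4], [1,3,5], [1,4,5], [2,3,5], [2,4,5]

giving chain groups C_0 ≅ Z^6, C_1 ≅ Z^12, C_2 ≅ Z^8.

The boundary map ∂_1: C_1 → C_0 maps an edge to its endpoints' difference, ∂[p,q] = q − p.
As a 6×12 matrix over Z this has rank 5, with invariant factors (1,1,1,1,1).

The boundary map ∂_2: C_2 → C_1 sends each 2-simplex [p,q,r] to [q,r] − [p,r] + [p,q]. For instance
  ∂[0,1,4] = [1,4] − [0,4] + [0,1],
  ∂[0,2,4] = [2,4] − [0,4] + [0,2].
As a 12×8 matrix over Z this has rank 7, with invariant factors (1,1,1,1,1,1,1).

Now H_k = ker ∂_k / im ∂_{k+1}, so:

  H_0: rank C_0 − rank ∂_1 = 6 − 5 = 1, and the invariant factors of ∂_1 are all 1, so H_0 = Z.
  H_1: rank ker ∂_1 − rank ∂_2 = (12 − 5) − 7 = 0, and the invariant factors of ∂_2 are all 1, so H_1 = 0.
  H_2: rank ker ∂_2 − rank ∂_3 = (8 − 7) − 0 = 1, and there is no ∂_3, so H_2 = Z.

As a check, the Euler characteristic is 6 − 12 + 8 = 2, which agrees with 1 − 0 + 1 = 2.
(K is a triangulation of the 2-sphere S^2.)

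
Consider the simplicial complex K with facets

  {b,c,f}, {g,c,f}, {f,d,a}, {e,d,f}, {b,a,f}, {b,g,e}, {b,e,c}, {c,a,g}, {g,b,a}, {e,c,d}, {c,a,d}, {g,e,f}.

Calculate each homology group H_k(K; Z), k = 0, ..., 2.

H_0 = Z,  H_1 = Z/2,  H_2 = 0.

K has 7 vertices, 18 edges, 12 triangles.
rank ∂_0 = 0, rank ∂_1 = 6 ⇒ b_0 = 7 − 0 − 6 = 1; all invariant factors of ∂_1 are 1 so no torsion. So H_0 ≅ Z.
rank ∂_1 = 6, rank ∂_2 = 12 ⇒ b_1 = 18 − 6 − 12 = 0; ∂_2 has invariant factor(s) [2] giving torsion. So H_1 ≅ Z/2.
rank ∂_2 = 12, rank ∂_3 = 0 ⇒ b_2 = 12 − 12 − 0 = 0. So H_2 ≅ 0.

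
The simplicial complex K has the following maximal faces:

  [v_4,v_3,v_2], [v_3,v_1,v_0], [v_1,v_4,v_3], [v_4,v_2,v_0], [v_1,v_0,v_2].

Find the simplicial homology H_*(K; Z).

Fix the vertex order v_0 < v_1 < v_2 < v_3 < v_4 and write every simplex with vertices in increasing order. Then dim K = 2 and the simplices of K are:

  0-simplices (5): [v_0], [v_1], [v_2], [v_3], [v_4]
  1-simplices (10): [v_0,v_1], [v_0,v_2], [v_0,v_3], [v_0,v_4], [v_1,v_2], [v_1,v_3], [v_1,v_4], [v_2,v_3], [v_2,v_4], [v_3,v_4]
  2-simplices (5): [v_0,v_1,v_2], [v_0,v_1,v_3], [v_0,v_2,v_4], [v_1,v_3,v_4], [v_2,v_3,v_4]

Hence C_0 ≅ Z^5, C_1 ≅ Z^10, C_2 ≅ Z^5.

The boundary map ∂_1: C_1 → C_0 sends each edge [p,q] (with p < q) to q − p.
As a 5×10 matrix over Z this has rank 4, with invariant factors (1,1,1,1).

Boundary ∂_2: C_2 → C_1 maps a triangle to the signed sum of its edges. For instance
  ∂[v_0,v_2,v_4] = [v_2,v_4] − [v_0,v_4] + [v_0,v_2],
  ∂[v_0,v_1,v_2] = [v_1,v_2] − [v_0,v_2] + [v_0,v_1].
As a 10×5 matrix over Z this has rank 5, with invariant factors (1,1,1,1,1).

Now H_k = ker ∂_k / im ∂_{k+1}, so:

  H_0: rank C_0 − rank ∂_1 = 5 − 4 = 1, and the invariant factors of ∂_1 are all 1, so H_0 = Z.
  H_1: rank ker ∂_1 − rank ∂_2 = (10 − 4) − 5 = 1, and the invariant factors of ∂_2 are all 1, so H_1 = Z.
  H_2: rank ker ∂_2 − rank ∂_3 = (5 − 5) − 0 = 0, and there is no ∂_3, so H_2 = 0.

As a check, the Euler characteristic is 5 − 10 + 5 = 0, which agrees with 1 − 1 + 0 = 0.

H_0 ≅ Z,  H_1 ≅ Z,  H_2 = 0.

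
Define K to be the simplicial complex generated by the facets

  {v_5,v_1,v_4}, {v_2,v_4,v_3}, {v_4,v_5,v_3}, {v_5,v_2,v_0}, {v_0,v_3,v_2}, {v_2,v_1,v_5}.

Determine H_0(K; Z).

K has 6 vertices, 12 edges, 6 triangles.
rank ∂_0 = 0, rank ∂_1 = 5 ⇒ b_0 = 6 − 0 − 5 = 1; all invariant factors of ∂_1 are 1 so no torsion. So H_0 = Z.

H_0 ≅ Z.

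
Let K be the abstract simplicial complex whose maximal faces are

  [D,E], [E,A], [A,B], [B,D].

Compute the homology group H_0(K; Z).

Take the total order A < B < D < E on the vertex set. Then K (dimension 1) consists of the simplices:

  0-simplices (4): A, B, D, E
  1-simplices (4): AB, AE, BD, DE

so the chain groups are C_0 ≅ Z^4, C_1 ≅ Z^4.

∂_1: C_1 → C_0 sends each edge [p,q] (with p < q) to q − p. For instance
  ∂AE = E − A.
The 4×4 boundary matrix has rank 3 and Smith normal form diag(1,1,1).

From H_k ≅ ker(∂_k) / im(∂_{k+1}) we obtain:

  H_0: rank C_0 − rank ∂_1 = 4 − 3 = 1, and the invariant factors of ∂_1 are all 1, so H_0 ≅ Z.

H_0 = Z.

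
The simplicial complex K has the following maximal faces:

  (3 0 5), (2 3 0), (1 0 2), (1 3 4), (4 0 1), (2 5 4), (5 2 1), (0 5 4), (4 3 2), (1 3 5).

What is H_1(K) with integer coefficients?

H_1 = Z/2.

We work with the vertex ordering 0 < 1 < 2 < 3 < 4 < 5. The simplices of K, each written with vertices in increasing order, are:

  0-simplices (6): [0], [1], [2], [3], [4], [5]
  1-simplices (15): [0,1], [0,2], [0,3], [0,4], [0,5], [1,2], [1,3], [1,4], [1,5], [2,3], [2,4], [2,5], [3,4], [3,5], [4,5]
  2-simplices (10): [0,1,2], [0,1,4], [0,2,3], [0,3,5], [0,4,5], [1,2,5], [1,3,4], [1,3,5], [2,3,4], [2,4,5]

Hence C_0 ≅ Z^6, C_1 ≅ Z^15, C_2 ≅ Z^10.

Boundary ∂_1: C_1 → C_0 sends each edge [p,q] (with p < q) to q − p. For instance
  ∂[0,4] = [4] − [0].
The resulting 6×15 matrix has rank 5, and its Smith normal form has invariant factors (1,1,1,1,1).

The boundary map ∂_2: C_2 → C_1 maps a triangle to the signed sum of its edges. For instance
  ∂[0,1,4] = [1,4] − [0,4] + [0,1],
  ∂[1,3,5] = [3,5] − [1,5] + [1,3].
As a 15×10 matrix over Z this has rank 10, with invariant factors (1,1,1,1,1,1,1,1,1,2).

From H_k ≅ ker(∂_k) / im(∂_{k+1}) we obtain:

  H_1: rank ker ∂_1 − rank ∂_2 = (15 − 5) − 10 = 0, and ∂_2 has invariant factor 2 > 1, so H_1 ≅ Z/2.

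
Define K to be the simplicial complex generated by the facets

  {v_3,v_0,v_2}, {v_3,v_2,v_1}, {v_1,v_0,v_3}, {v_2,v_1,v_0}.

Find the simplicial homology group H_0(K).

Fix the vertex order v_0 < v_1 < v_2 < v_3 and write every simplex with vertices in increasing order. Then dim K = 2 and the simplices of K are:

  0-simplices (4): [v_0], [v_1], [v_2], [v_3]
  1-simplices (6): [v_0,v_1], [v_0,v_2], [v_0,v_3], [v_1,v_2], [v_1,v_3], [v_2,v_3]
  2-simplices (4): [v_0,v_1,v_2], [v_0,v_1,v_3], [v_0,v_2,v_3], [v_1,v_2,v_3]

Hence C_0 ≅ Z^4, C_1 ≅ Z^6, C_2 ≅ Z^4.

The boundary map ∂_1: C_1 → C_0 sends each edge [p,q] (with p < q) to q − p.
The 4×6 boundary matrix has rank 3 and Smith normal form diag(1,1,1).

∂_2: C_2 → C_1 sends each 2-simplex [p,q,r] to [q,r] − [p,r] + [p,q]. For instance
  ∂[v_0,v_2,v_3] = [v_2,v_3] − [v_0,v_3] + [v_0,v_2],
  ∂[v_0,v_1,v_3] = [v_1,v_3] − [v_0,v_3] + [v_0,v_1].
The 6×4 boundary matrix has rank 3 and Smith normal form diag(1,1,1).

Computing H_k = (kernel of ∂_k) / (image of ∂_{k+1}):

  H_0: rank C_0 − rank ∂_1 = 4 − 3 = 1, and the invariant factors of ∂_1 are all 1, so H_0 = Z.

H_0 ≅ Z.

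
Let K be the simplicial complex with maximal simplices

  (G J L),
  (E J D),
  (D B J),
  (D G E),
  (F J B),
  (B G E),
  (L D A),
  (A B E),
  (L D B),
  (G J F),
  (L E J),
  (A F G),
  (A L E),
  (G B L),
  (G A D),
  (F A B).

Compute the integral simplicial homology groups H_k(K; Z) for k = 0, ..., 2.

We work with the vertex ordering A < B < D < E < F < G < J < L. The simplices of K, each written with vertices in increasing order, are:

  0-simplices (8): A, B, D, E, F, G, J, L
  1-simplices (24): AB, AD, AE, AF, AG, AL, BD, BE, BF, BG, BJ, BL, DE, DG, DJ, DL, EG, EJ, EL, FG, FJ, GJ, GL, JL
  2-simplices (16): ABE, ABF, ADG, ADL, AEL, AFG, BDJ, BDL, BEG, BFJ, BGL, DEG, DEJ, EJL, FGJ, GJL

so the chain groups are C_0 ≅ Z^8, C_1 ≅ Z^24, C_2 ≅ Z^16.

The boundary map ∂_1: C_1 → C_0 is given by ∂[p,q] = [q] − [p]. For instance
  ∂BJ = J − B.
As a 8×24 matrix over Z this has rank 7, with invariant factors (1,1,1,1,1,1,1).

The boundary map ∂_2: C_2 → C_1 maps a triangle to the signed sum of its edges. For instance
  ∂BFJ = FJ − BJ + BF,
  ∂AFG = FG − AG + AF.
As a 24×16 matrix over Z this has rank 15, with invariant factors (1,1,1,1,1,1,1,1,1,1,1,1,1,1,1).

Reading off H_k = ker ∂_k / im ∂_{k+1}:

  H_0: rank C_0 − rank ∂_1 = 8 − 7 = 1, and the invariant factors of ∂_1 are all 1, so H_0 ≅ Z.
  H_1: rank ker ∂_1 − rank ∂_2 = (24 − 7) − 15 = 2, and the invariant factors of ∂_2 are all 1, so H_1 ≅ Z^2.
  H_2: rank ker ∂_2 − rank ∂_3 = (16 − 15) − 0 = 1, and there is no ∂_3, so H_2 ≅ Z.

H_0 ≅ Z,  H_1 ≅ Z^2,  H_2 ≅ Z.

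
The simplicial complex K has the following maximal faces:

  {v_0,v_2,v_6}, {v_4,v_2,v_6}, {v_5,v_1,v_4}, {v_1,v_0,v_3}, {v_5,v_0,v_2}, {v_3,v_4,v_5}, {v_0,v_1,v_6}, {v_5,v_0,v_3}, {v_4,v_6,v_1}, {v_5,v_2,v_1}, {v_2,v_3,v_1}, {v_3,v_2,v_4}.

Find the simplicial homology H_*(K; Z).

We work with the vertex ordering v_0 < v_1 < v_2 < v_3 < v_4 < v_5 < v_6. The simplices of K, each written with vertices in increasing order, are:

  0-simplices (7): [v_0], [v_1], [v_2], [v_3], [v_4], [v_5], [v_6]
  1-simplices (18): (18 of them)
  2-simplices (12): (12 of them)

Hence C_0 ≅ Z^7, C_1 ≅ Z^18, C_2 ≅ Z^12.

Boundary ∂_1: C_1 → C_0 is given by ∂[p,q] = [q] − [p]. For instance
  ∂[v_2,v_3] = [v_3] − [v_2].
The resulting 7×18 matrix has rank 6, and its Smith normal form has invariant factors (1,1,1,1,1,1).

The boundary map ∂_2: C_2 → C_1 maps a triangle to the signed sum of its edges. For instance
  ∂[v_0,v_3,v_5] = [v_3,v_5] − [v_0,v_5] + [v_0,v_3],
  ∂[v_1,v_4,v_5] = [v_4,v_5] − [v_1,v_5] + [v_1,v_4].
The resulting 18×12 matrix has rank 12, and its Smith normal form has invariant factors (1,1,1,1,1,1,1,1,1,1,1,2).

Reading off H_k = ker ∂_k / im ∂_{k+1}:

  H_0: rank C_0 − rank ∂_1 = 7 − 6 = 1, and the invariant factors of ∂_1 are all 1, so H_0 = Z.
  H_1: rank ker ∂_1 − rank ∂_2 = (18 − 6) − 12 = 0, and ∂_2 has invariant factor 2 > 1, so H_1 = Z/2.
  H_2: rank ker ∂_2 − rank ∂_3 = (12 − 12) − 0 = 0, and there is no ∂_3, so H_2 = 0.

H_0 ≅ Z,  H_1 ≅ Z/2,  H_2 = 0.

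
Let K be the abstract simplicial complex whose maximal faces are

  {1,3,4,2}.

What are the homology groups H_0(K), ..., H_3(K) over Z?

H_0 = Z,  H_1 = 0,  H_2 = 0,  H_3 = 0.

Fix the vertex order 1 < 2 < 3 < 4 and write every simplex with vertices in increasing order. Then dim K = 3 and the simplices of K are:

  0-simplices (4): [1], [2], [3], [4]
  1-simplices (6): [1,2], [1,3], [1,4], [2,3], [2,4], [3,4]
  2-simplices (4): [1,2,3], [1,2,4], [1,3,4], [2,3,4]
  3-simplices (1): [1,2,3,4]

so the chain groups are C_0 ≅ Z^4, C_1 ≅ Z^6, C_2 ≅ Z^4, C_3 ≅ Z^1.

The boundary map ∂_1: C_1 → C_0 maps an edge to its endpoints' difference, ∂[p,q] = q − p. For instance
  ∂[1,3] = [3] − [1].
The resulting 4×6 matrix has rank 3, and its Smith normal form has invariant factors (1,1,1).

∂_2: C_2 → C_1 acts by ∂[p,q,r] = [q,r] − [p,r] + [p,q]. For instance
  ∂[1,2,3] = [2,3] − [1,3] + [1,2],
  ∂[1,2,4] = [2,4] − [1,4] + [1,2].
As a 6×4 matrix over Z this has rank 3, with invariant factors (1,1,1).

The boundary map ∂_3: C_3 → C_2 sends each 3-simplex σ to the alternating sum Σ_i (−1)^i (σ with its i-th vertex removed). For instance
  ∂[1,2,3,4] = [2,3,4] − [1,3,4] + [1,2,4] − [1,2,3].
The 4×1 boundary matrix has rank 1 and Smith normal form diag(1).

Reading off H_k = ker ∂_k / im ∂_{k+1}:

  H_0: rank C_0 − rank ∂_1 = 4 − 3 = 1, and the invariant factors of ∂_1 are all 1, so H_0 = Z.
  H_1: rank ker ∂_1 − rank ∂_2 = (6 − 3) − 3 = 0, and the invariant factors of ∂_2 are all 1, so H_1 = 0.
  H_2: rank ker ∂_2 − rank ∂_3 = (4 − 3) − 1 = 0, and the invariant factors of ∂_3 are all 1, so H_2 = 0.
  H_3: rank ker ∂_3 − rank ∂_4 = (1 − 1) − 0 = 0, and there is no ∂_4, so H_3 = 0.

As a check, the Euler characteristic is 4 − 6 + 4 − 1 = 1, which agrees with 1 − 0 + 0 − 0 = 1.
(K is a triangulation of the 3-simplex.)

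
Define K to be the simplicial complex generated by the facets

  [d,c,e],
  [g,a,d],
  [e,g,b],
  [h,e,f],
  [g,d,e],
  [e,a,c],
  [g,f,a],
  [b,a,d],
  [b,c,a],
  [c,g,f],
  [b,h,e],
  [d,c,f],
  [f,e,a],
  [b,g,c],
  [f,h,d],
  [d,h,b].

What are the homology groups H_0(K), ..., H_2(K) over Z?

H_0 = Z,  H_1 = Z^2,  H_2 = Z.

Take the total order a < b < c < d < e < f < g < h on the vertex set. Then K (dimension 2) consists of the simplices:

  0-simplices (8): a, b, c, d, e, f, g, h
  1-simplices (24): ab, ac, ad, ae, af, ag, bc, bd, be, bg, bh, cd, ce, cf, cg, de, df, dg, dh, ef, eg, eh, fg, fh
  2-simplices (16): abc, abd, ace, adg, aef, afg, bcg, bdh, beg, beh, cde, cdf, cfg, deg, dfh, efh

giving chain groups C_0 ≅ Z^8, C_1 ≅ Z^24, C_2 ≅ Z^16.

The boundary map ∂_1: C_1 → C_0 maps an edge to its endpoints' difference, ∂[p,q] = q − p.
The resulting 8×24 matrix has rank 7, and its Smith normal form has invariant factors (1,1,1,1,1,1,1).

∂_2: C_2 → C_1 maps a triangle to the signed sum of its edges. For instance
  ∂abd = bd − ad + ab,
  ∂dfh = fh − dh + df.
The 24×16 boundary matrix has rank 15 and Smith normal form diag(1,1,1,1,1,1,1,1,1,1,1,1,1,1,1).

Now H_k = ker ∂_k / im ∂_{k+1}, so:

  H_0: rank C_0 − rank ∂_1 = 8 − 7 = 1, and the invariant factors of ∂_1 are all 1, so H_0 = Z.
  H_1: rank ker ∂_1 − rank ∂_2 = (24 − 7) − 15 = 2, and the invariant factors of ∂_2 are all 1, so H_1 = Z^2.
  H_2: rank ker ∂_2 − rank ∂_3 = (16 − 15) − 0 = 1, and there is no ∂_3, so H_2 = Z.

As a check, the Euler characteristic is 8 − 24 + 16 = 0, which agrees with 1 − 2 + 1 = 0.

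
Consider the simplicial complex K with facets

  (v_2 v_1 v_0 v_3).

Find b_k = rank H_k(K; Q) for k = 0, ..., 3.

We work with the vertex ordering v_0 < v_1 < v_2 < v_3. The simplices of K, each written with vertices in increasing order, are:

  0-simplices (4): [v_0], [v_1], [v_2], [v_3]
  1-simplices (6): [v_0,v_1], [v_0,v_2], [v_0,v_3], [v_1,v_2], [v_1,v_3], [v_2,v_3]
  2-simplices (4): [v_0,v_1,v_2], [v_0,v_1,v_3], [v_0,v_2,v_3], [v_1,v_2,v_3]
  3-simplices (1): [v_0,v_1,v_2,v_3]

Hence C_0 ≅ Z^4, C_1 ≅ Z^6, C_2 ≅ Z^4, C_3 ≅ Z^1.

Boundary ∂_1: C_1 → C_0 sends each edge [p,q] (with p < q) to q − p.
The 4×6 boundary matrix has rank 3 and Smith normal form diag(1,1,1).

Boundary ∂_2: C_2 → C_1 acts by ∂[p,q,r] = [q,r] − [p,r] + [p,q]. For instance
  ∂[v_0,v_2,v_3] = [v_2,v_3] − [v_0,v_3] + [v_0,v_2],
  ∂[v_1,v_2,v_3] = [v_2,v_3] − [v_1,v_3] + [v_1,v_2].
As a 6×4 matrix over Z this has rank 3, with invariant factors (1,1,1).

∂_3: C_3 → C_2 sends each 3-simplex σ to the alternating sum Σ_i (−1)^i (σ with its i-th vertex removed). For instance
  ∂[v_0,v_1,v_2,v_3] = [v_1,v_2,v_3] − [v_0,v_2,v_3] + [v_0,v_1,v_3] − [v_0,v_1,v_2].
The resulting 4×1 matrix has rank 1, and its Smith normal form has invariant factors (1).

From H_k ≅ ker(∂_k) / im(∂_{k+1}) we obtain:

  H_0: rank C_0 − rank ∂_1 = 4 − 3 = 1, and the invariant factors of ∂_1 are all 1, so H_0 ≅ Z.
  H_1: rank ker ∂_1 − rank ∂_2 = (6 − 3) − 3 = 0, and the invariant factors of ∂_2 are all 1, so H_1 ≅ 0.
  H_2: rank ker ∂_2 − rank ∂_3 = (4 − 3) − 1 = 0, and the invariant factors of ∂_3 are all 1, so H_2 ≅ 0.
  H_3: rank ker ∂_3 − rank ∂_4 = (1 − 1) − 0 = 0, and there is no ∂_4, so H_3 ≅ 0.

Hence the Betti numbers are b_0 = 1, b_1 = 0, b_2 = 0, b_3 = 0.

b_0 = 1, b_1 = 0, b_2 = 0, b_3 = 0.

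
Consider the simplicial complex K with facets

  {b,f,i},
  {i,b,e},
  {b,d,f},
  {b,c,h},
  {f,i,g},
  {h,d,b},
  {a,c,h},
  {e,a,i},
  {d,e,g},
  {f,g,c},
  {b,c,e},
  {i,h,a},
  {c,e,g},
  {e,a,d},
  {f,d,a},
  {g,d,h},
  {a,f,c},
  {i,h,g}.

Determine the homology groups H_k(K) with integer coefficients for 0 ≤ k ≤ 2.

H_0 ≅ Z,  H_1 ≅ Z^2,  H_2 ≅ Z.

Take the total order a < b < c < d < e < f < g < h < i on the vertex set. Then K (dimension 2) consists of the simplices:

  0-simplices (9): a, b, c, d, e, f, g, h, i
  1-simplices (27): ac, ad, ae, af, ah, ai, bc, bd, be, bf, bh, bi, ce, cf, cg, ch, de, df, dg, dh, eg, ei, fg, fi, gh, gi, hi
  2-simplices (18): acf, ach, ade, adf, aei, ahi, bce, bch, bdf, bdh, bei, bfi, ceg, cfg, deg, dgh, fgi, ghi

so the chain groups are C_0 ≅ Z^9, C_1 ≅ Z^27, C_2 ≅ Z^18.

Boundary ∂_1: C_1 → C_0 is given by ∂[p,q] = [q] − [p].
The 9×27 boundary matrix has rank 8 and Smith normal form diag(1,1,1,1,1,1,1,1).

The boundary map ∂_2: C_2 → C_1 sends each 2-simplex [p,q,r] to [q,r] − [p,r] + [p,q]. For instance
  ∂bdh = dh − bh + bd,
  ∂ach = ch − ah + ac.
This gives a 27×18 integer matrix of rank 17; reducing to Smith normal form yields diagonal entries (1,1,1,1,1,1,1,1,1,1,1,1,1,1,1,1,1).

Now H_k = ker ∂_k / im ∂_{k+1}, so:

  H_0: rank C_0 − rank ∂_1 = 9 − 8 = 1, and the invariant factors of ∂_1 are all 1, so H_0 = Z.
  H_1: rank ker ∂_1 − rank ∂_2 = (27 − 8) − 17 = 2, and the invariant factors of ∂_2 are all 1, so H_1 = Z^2.
  H_2: rank ker ∂_2 − rank ∂_3 = (18 − 17) − 0 = 1, and there is no ∂_3, so H_2 = Z.

As a check, the Euler characteristic is 9 − 27 + 18 = 0, which agrees with 1 − 2 + 1 = 0.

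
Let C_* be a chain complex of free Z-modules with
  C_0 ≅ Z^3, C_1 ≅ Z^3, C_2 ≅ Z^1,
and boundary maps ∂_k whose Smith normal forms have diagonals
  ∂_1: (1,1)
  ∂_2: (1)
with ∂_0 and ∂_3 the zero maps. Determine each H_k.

H_0: b_0 = 3 − 0 − 2 = 1; torsion from ∂_1 factors > 1: none. So H_0 = Z.
H_1: b_1 = 3 − 2 − 1 = 0; torsion from ∂_2 factors > 1: none. So H_1 = 0.
H_2: b_2 = 1 − 1 − 0 = 0; torsion from ∂_3 factors > 1: none. So H_2 = 0.

H_0 = Z,  H_1 = 0,  H_2 = 0.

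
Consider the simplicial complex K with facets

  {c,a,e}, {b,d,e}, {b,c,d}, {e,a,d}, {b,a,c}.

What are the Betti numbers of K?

K has 5 vertices, 10 edges, 5 triangles.
rank ∂_0 = 0, rank ∂_1 = 4 ⇒ b_0 = 5 − 0 − 4 = 1; all invariant factors of ∂_1 are 1 so no torsion. So H_0 ≅ Z.
rank ∂_1 = 4, rank ∂_2 = 5 ⇒ b_1 = 10 − 4 − 5 = 1; all invariant factors of ∂_2 are 1 so no torsion. So H_1 ≅ Z.
rank ∂_2 = 5, rank ∂_3 = 0 ⇒ b_2 = 5 − 5 − 0 = 0. So H_2 ≅ 0.

b_0 = 1, b_1 = 1, b_2 = 0.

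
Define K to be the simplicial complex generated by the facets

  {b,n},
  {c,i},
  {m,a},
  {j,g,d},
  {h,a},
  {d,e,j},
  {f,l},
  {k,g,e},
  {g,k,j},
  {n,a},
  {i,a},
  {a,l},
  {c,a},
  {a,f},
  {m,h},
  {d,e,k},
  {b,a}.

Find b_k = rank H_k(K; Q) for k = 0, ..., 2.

b_0 = 2, b_1 = 5, b_2 = 0.

K has 14 vertices, 22 edges, 5 triangles.
rank ∂_0 = 0, rank ∂_1 = 12 ⇒ b_0 = 14 − 0 − 12 = 2; all invariant factors of ∂_1 are 1 so no torsion. So H_0 ≅ Z^2.
rank ∂_1 = 12, rank ∂_2 = 5 ⇒ b_1 = 22 − 12 − 5 = 5; all invariant factors of ∂_2 are 1 so no torsion. So H_1 ≅ Z^5.
rank ∂_2 = 5, rank ∂_3 = 0 ⇒ b_2 = 5 − 5 − 0 = 0. So H_2 ≅ 0.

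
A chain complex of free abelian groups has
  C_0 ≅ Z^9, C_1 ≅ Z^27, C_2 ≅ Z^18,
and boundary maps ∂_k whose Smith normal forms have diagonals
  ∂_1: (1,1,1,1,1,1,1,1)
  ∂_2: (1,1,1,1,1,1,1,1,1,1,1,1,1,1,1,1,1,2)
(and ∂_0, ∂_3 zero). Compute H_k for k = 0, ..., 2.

H_0 = Z,  H_1 = Z ⊕ Z/2,  H_2 = 0.

H_0: b_0 = 9 − 0 − 8 = 1; torsion from ∂_1 factors > 1: none. So H_0 = Z.
H_1: b_1 = 27 − 8 − 18 = 1; torsion from ∂_2 factors > 1: [2]. So H_1 = Z ⊕ Z/2.
H_2: b_2 = 18 − 18 − 0 = 0; torsion from ∂_3 factors > 1: none. So H_2 = 0.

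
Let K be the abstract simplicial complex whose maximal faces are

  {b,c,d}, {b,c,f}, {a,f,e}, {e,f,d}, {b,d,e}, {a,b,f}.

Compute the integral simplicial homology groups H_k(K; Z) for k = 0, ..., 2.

Order the vertices as a < b < c < d < e < f. Listing each simplex with vertices in this order, K has dimension 2 with simplices:

  0-simplices (6): a, b, c, d, e, f
  1-simplices (12): ab, ae, af, bc, bd, be, bf, cd, cf, de, df, ef
  2-simplices (6): abf, aef, bcd, bcf, bde, def

giving chain groups C_0 ≅ Z^6, C_1 ≅ Z^12, C_2 ≅ Z^6.

The boundary map ∂_1: C_1 → C_0 sends each edge [p,q] (with p < q) to q − p.
As a 6×12 matrix over Z this has rank 5, with invariant factors (1,1,1,1,1).

The boundary map ∂_2: C_2 → C_1 sends each 2-simplex [p,q,r] to [q,r] − [p,r] + [p,q]. For instance
  ∂aef = ef − af + ae,
  ∂bde = de − be + bd.
This gives a 12×6 integer matrix of rank 6; reducing to Smith normal form yields diagonal entries (1,1,1,1,1,1).

Computing H_k = (kernel of ∂_k) / (image of ∂_{k+1}):

  H_0: rank C_0 − rank ∂_1 = 6 − 5 = 1, and the invariant factors of ∂_1 are all 1, so H_0 ≅ Z.
  H_1: rank ker ∂_1 − rank ∂_2 = (12 − 5) − 6 = 1, and the invariant factors of ∂_2 are all 1, so H_1 ≅ Z.
  H_2: rank ker ∂_2 − rank ∂_3 = (6 − 6) − 0 = 0, and there is no ∂_3, so H_2 ≅ 0.

As a check, the Euler characteristic is 6 − 12 + 6 = 0, which agrees with 1 − 1 + 0 = 0.

H_0 ≅ Z,  H_1 ≅ Z,  H_2 = 0.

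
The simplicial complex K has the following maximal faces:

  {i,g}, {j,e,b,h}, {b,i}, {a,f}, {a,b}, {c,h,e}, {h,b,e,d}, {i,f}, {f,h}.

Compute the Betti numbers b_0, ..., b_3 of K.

Fix the vertex order a < b < c < d < e < f < g < h < i < j and write every simplex with vertices in increasing order. Then dim K = 3 and the simplices of K are:

  0-simplices (10): a, b, c, d, e, f, g, h, i, j
  1-simplices (17): ab, af, bd, be, bh, bi, bj, ce, ch, de, dh, eh, ej, fh, fi, gi, hj
  2-simplices (8): bde, bdh, beh, bej, bhj, ceh, deh, ehj
  3-simplices (2): bdeh, behj

so the chain groups are C_0 ≅ Z^10, C_1 ≅ Z^17, C_2 ≅ Z^8, C_3 ≅ Z^2.

Boundary ∂_1: C_1 → C_0 is given by ∂[p,q] = [q] − [p]. For instance
  ∂fi = i − f.
The 10×17 boundary matrix has rank 9 and Smith normal form diag(1,1,1,1,1,1,1,1,1).

Boundary ∂_2: C_2 → C_1 maps a triangle to the signed sum of its edges. For instance
  ∂deh = eh − dh + de,
  ∂bhj = hj − bj + bh.
This gives a 17×8 integer matrix of rank 6; reducing to Smith normal form yields diagonal entries (1,1,1,1,1,1).

∂_3: C_3 → C_2 sends each 3-simplex σ to the alternating sum Σ_i (−1)^i (σ with its i-th vertex removed). For instance
  ∂behj = ehj − bhj + bej − beh,
  ∂bdeh = deh − beh + bdh − bde.
The 8×2 boundary matrix has rank 2 and Smith normal form diag(1,1).

Computing H_k = (kernel of ∂_k) / (image of ∂_{k+1}):

  H_0: rank C_0 − rank ∂_1 = 10 − 9 = 1, and the invariant factors of ∂_1 are all 1, so H_0 = Z.
  H_1: rank ker ∂_1 − rank ∂_2 = (17 − 9) − 6 = 2, and the invariant factors of ∂_2 are all 1, so H_1 = Z^2.
  H_2: rank ker ∂_2 − rank ∂_3 = (8 − 6) − 2 = 0, and the invariant factors of ∂_3 are all 1, so H_2 = 0.
  H_3: rank ker ∂_3 − rank ∂_4 = (2 − 2) − 0 = 0, and there is no ∂_4, so H_3 = 0.

Hence the Betti numbers are b_0 = 1, b_1 = 2, b_2 = 0, b_3 = 0.

b_0 = 1, b_1 = 2, b_2 = 0, b_3 = 0.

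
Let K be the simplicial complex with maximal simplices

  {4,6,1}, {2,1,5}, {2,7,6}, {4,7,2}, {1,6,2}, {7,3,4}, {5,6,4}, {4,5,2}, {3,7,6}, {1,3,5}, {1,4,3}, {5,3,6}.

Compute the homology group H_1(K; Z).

We work with the vertex ordering 1 < 2 < 3 < 4 < 5 < 6 < 7. The simplices of K, each written with vertices in increasing order, are:

  0-simplices (7): [1], [2], [3], [4], [5], [6], [7]
  1-simplices (18): [1,2], [1,3], [1,4], [1,5], [1,6], [2,4], [2,5], [2,6], [2,7], [3,4], [3,5], [3,6], [3,7], [4,5], [4,6], [4,7], [5,6], [6,7]
  2-simplices (12): [1,2,5], [1,2,6], [1,3,4], [1,3,5], [1,4,6], [2,4,5], [2,4,7], [2,6,7], [3,4,7], [3,5,6], [3,6,7], [4,5,6]

Hence C_0 ≅ Z^7, C_1 ≅ Z^18, C_2 ≅ Z^12.

Boundary ∂_1: C_1 → C_0 maps an edge to its endpoints' difference, ∂[p,q] = q − p. For instance
  ∂[2,6] = [6] − [2].
The 7×18 boundary matrix has rank 6 and Smith normal form diag(1,1,1,1,1,1).

Boundary ∂_2: C_2 → C_1 maps a triangle to the signed sum of its edges. For instance
  ∂[2,4,7] = [4,7] − [2,7] + [2,4],
  ∂[1,3,4] = [3,4] − [1,4] + [1,3].
The resulting 18×12 matrix has rank 12, and its Smith normal form has invariant factors (1,1,1,1,1,1,1,1,1,1,1,2).

Computing H_k = (kernel of ∂_k) / (image of ∂_{k+1}):

  H_1: rank ker ∂_1 − rank ∂_2 = (18 − 6) − 12 = 0, and ∂_2 has invariant factor 2 > 1, so H_1 = Z/2.

H_1 = Z/2.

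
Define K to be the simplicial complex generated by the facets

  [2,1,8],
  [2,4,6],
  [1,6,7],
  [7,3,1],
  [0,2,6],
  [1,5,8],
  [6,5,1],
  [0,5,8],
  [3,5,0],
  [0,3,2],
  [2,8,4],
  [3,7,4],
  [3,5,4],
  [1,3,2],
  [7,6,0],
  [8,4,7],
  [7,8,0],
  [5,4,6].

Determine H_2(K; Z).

K has 9 vertices, 27 edges, 18 triangles.
rank ∂_2 = 17, rank ∂_3 = 0 ⇒ b_2 = 18 − 17 − 0 = 1. So H_2 = Z.

H_2 ≅ Z.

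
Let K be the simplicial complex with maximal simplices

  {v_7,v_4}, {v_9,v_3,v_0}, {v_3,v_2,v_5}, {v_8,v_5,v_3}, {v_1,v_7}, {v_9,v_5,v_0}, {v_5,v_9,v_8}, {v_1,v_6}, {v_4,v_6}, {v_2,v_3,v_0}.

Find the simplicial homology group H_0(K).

Fix the vertex order v_0 < v_1 < v_2 < v_3 < v_4 < v_5 < v_6 < v_7 < v_8 < v_9 and write every simplex with vertices in increasing order. Then dim K = 2 and the simplices of K are:

  0-simplices (10): [v_0], [v_1], [v_2], [v_3], [v_4], [v_5], [v_6], [v_7], [v_8], [v_9]
  1-simplices (16): (16 of them)
  2-simplices (6): [v_0,v_2,v_3], [v_0,v_3,v_9], [v_0,v_5,v_9], [v_2,v_3,v_5], [v_3,v_5,v_8], [v_5,v_8,v_9]

Hence C_0 ≅ Z^10, C_1 ≅ Z^16, C_2 ≅ Z^6.

∂_1: C_1 → C_0 sends each edge [p,q] (with p < q) to q − p.
The resulting 10×16 matrix has rank 8, and its Smith normal form has invariant factors (1,1,1,1,1,1,1,1).

Boundary ∂_2: C_2 → C_1 acts by ∂[p,q,r] = [q,r] − [p,r] + [p,q]. For instance
  ∂[v_3,v_5,v_8] = [v_5,v_8] − [v_3,v_8] + [v_3,v_5],
  ∂[v_0,v_3,v_9] = [v_3,v_9] − [v_0,v_9] + [v_0,v_3].
This gives a 16×6 integer matrix of rank 6; reducing to Smith normal form yields diagonal entries (1,1,1,1,1,1).

Reading off H_k = ker ∂_k / im ∂_{k+1}:

  H_0: rank C_0 − rank ∂_1 = 10 − 8 = 2, and the invariant factors of ∂_1 are all 1, so H_0 ≅ Z^2.

(K is a triangulation of the disjoint union of the circle S^1 and the cylinder S^1 x I.)

H_0 = Z^2.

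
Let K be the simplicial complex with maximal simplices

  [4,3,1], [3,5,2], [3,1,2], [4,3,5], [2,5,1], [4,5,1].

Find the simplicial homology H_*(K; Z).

Take the total order 1 < 2 < 3 < 4 < 5 on the vertex set. Then K (dimension 2) consists of the simplices:

  0-simplices (5): [1], [2], [3], [4], [5]
  1-simplices (9): [1,2], [1,3], [1,4], [1,5], [2,3], [2,5], [3,4], [3,5], [4,5]
  2-simplices (6): [1,2,3], [1,2,5], [1,3,4], [1,4,5], [2,3,5], [3,4,5]

Hence C_0 ≅ Z^5, C_1 ≅ Z^9, C_2 ≅ Z^6.

The boundary map ∂_1: C_1 → C_0 maps an edge to its endpoints' difference, ∂[p,q] = q − p.
The resulting 5×9 matrix has rank 4, and its Smith normal form has invariant factors (1,1,1,1).

The boundary map ∂_2: C_2 → C_1 maps a triangle to the signed sum of its edges. For instance
  ∂[1,2,5] = [2,5] − [1,5] + [1,2],
  ∂[1,2,3] = [2,3] − [1,3] + [1,2].
This gives a 9×6 integer matrix of rank 5; reducing to Smith normal form yields diagonal entries (1,1,1,1,1).

Now H_k = ker ∂_k / im ∂_{k+1}, so:

  H_0: rank C_0 − rank ∂_1 = 5 − 4 = 1, and the invariant factors of ∂_1 are all 1, so H_0 = Z.
  H_1: rank ker ∂_1 − rank ∂_2 = (9 − 4) − 5 = 0, and the invariant factors of ∂_2 are all 1, so H_1 = 0.
  H_2: rank ker ∂_2 − rank ∂_3 = (6 − 5) − 0 = 1, and there is no ∂_3, so H_2 = Z.

As a check, the Euler characteristic is 5 − 9 + 6 = 2, which agrees with 1 − 0 + 1 = 2.

H_0 ≅ Z,  H_1 = 0,  H_2 ≅ Z.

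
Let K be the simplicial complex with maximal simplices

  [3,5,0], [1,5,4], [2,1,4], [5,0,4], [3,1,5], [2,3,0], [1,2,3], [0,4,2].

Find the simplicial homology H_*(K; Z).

Fix the vertex order 0 < 1 < 2 < 3 < 4 < 5 and write every simplex with vertices in increasing order. Then dim K = 2 and the simplices of K are:

  0-simplices (6): [0], [1], [2], [3], [4], [5]
  1-simplices (12): [0,2], [0,3], [0,4], [0,5], [1,2], [1,3], [1,4], [1,5], [2,3], [2,4], [3,5], [4,5]
  2-simplices (8): [0,2,3], [0,2,4], [0,3,5], [0,4,5], [1,2,3], [1,2,4], [1,3,5], [1,4,5]

giving chain groups C_0 ≅ Z^6, C_1 ≅ Z^12, C_2 ≅ Z^8.

Boundary ∂_1: C_1 → C_0 maps an edge to its endpoints' difference, ∂[p,q] = q − p.
The 6×12 boundary matrix has rank 5 and Smith normal form diag(1,1,1,1,1).

The boundary map ∂_2: C_2 → C_1 sends each 2-simplex [p,q,r] to [q,r] − [p,r] + [p,q]. For instance
  ∂[0,4,5] = [4,5] − [0,5] + [0,4],
  ∂[1,2,3] = [2,3] − [1,3] + [1,2].
As a 12×8 matrix over Z this has rank 7, with invariant factors (1,1,1,1,1,1,1).

Reading off H_k = ker ∂_k / im ∂_{k+1}:

  H_0: rank C_0 − rank ∂_1 = 6 − 5 = 1, and the invariant factors of ∂_1 are all 1, so H_0 ≅ Z.
  H_1: rank ker ∂_1 − rank ∂_2 = (12 − 5) − 7 = 0, and the invariant factors of ∂_2 are all 1, so H_1 ≅ 0.
  H_2: rank ker ∂_2 − rank ∂_3 = (8 − 7) − 0 = 1, and there is no ∂_3, so H_2 ≅ Z.

As a check, the Euler characteristic is 6 − 12 + 8 = 2, which agrees with 1 − 0 + 1 = 2.

H_0 ≅ Z,  H_1 = 0,  H_2 ≅ Z.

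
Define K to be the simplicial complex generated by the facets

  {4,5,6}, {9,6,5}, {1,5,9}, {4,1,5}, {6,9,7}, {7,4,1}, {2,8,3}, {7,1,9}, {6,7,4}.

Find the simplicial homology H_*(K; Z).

H_0 ≅ Z^2,  H_1 = 0,  H_2 ≅ Z.

We work with the vertex ordering 1 < 2 < 3 < 4 < 5 < 6 < 7 < 8 < 9. The simplices of K, each written with vertices in increasing order, are:

  0-simplices (9): [1], [2], [3], [4], [5], [6], [7], [8], [9]
  1-simplices (15): [1,4], [1,5], [1,7], [1,9], [2,3], [2,8], [3,8], [4,5], [4,6], [4,7], [5,6], [5,9], [6,7], [6,9], [7,9]
  2-simplices (9): [1,4,5], [1,4,7], [1,5,9], [1,7,9], [2,3,8], [4,5,6], [4,6,7], [5,6,9], [6,7,9]

Hence C_0 ≅ Z^9, C_1 ≅ Z^15, C_2 ≅ Z^9.

The boundary map ∂_1: C_1 → C_0 sends each edge [p,q] (with p < q) to q − p. For instance
  ∂[4,6] = [6] − [4].
The resulting 9×15 matrix has rank 7, and its Smith normal form has invariant factors (1,1,1,1,1,1,1).

∂_2: C_2 → C_1 acts by ∂[p,q,r] = [q,r] − [p,r] + [p,q]. For instance
  ∂[1,4,5] = [4,5] − [1,5] + [1,4],
  ∂[2,3,8] = [3,8] − [2,8] + [2,3].
The 15×9 boundary matrix has rank 8 and Smith normal form diag(1,1,1,1,1,1,1,1).

Computing H_k = (kernel of ∂_k) / (image of ∂_{k+1}):

  H_0: rank C_0 − rank ∂_1 = 9 − 7 = 2, and the invariant factors of ∂_1 are all 1, so H_0 ≅ Z^2.
  H_1: rank ker ∂_1 − rank ∂_2 = (15 − 7) − 8 = 0, and the invariant factors of ∂_2 are all 1, so H_1 ≅ 0.
  H_2: rank ker ∂_2 − rank ∂_3 = (9 − 8) − 0 = 1, and there is no ∂_3, so H_2 ≅ Z.

As a check, the Euler characteristic is 9 − 15 + 9 = 3, which agrees with 2 − 0 + 1 = 3.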